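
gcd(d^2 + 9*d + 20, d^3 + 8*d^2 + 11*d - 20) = d^2 + 9*d + 20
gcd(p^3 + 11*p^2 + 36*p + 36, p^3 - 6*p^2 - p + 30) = p + 2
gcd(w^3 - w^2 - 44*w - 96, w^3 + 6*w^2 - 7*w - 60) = w + 4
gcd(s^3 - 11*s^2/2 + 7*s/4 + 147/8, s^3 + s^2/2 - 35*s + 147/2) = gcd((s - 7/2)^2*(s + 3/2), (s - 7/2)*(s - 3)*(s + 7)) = s - 7/2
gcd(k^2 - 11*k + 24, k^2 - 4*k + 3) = k - 3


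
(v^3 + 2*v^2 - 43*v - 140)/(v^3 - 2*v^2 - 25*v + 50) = (v^2 - 3*v - 28)/(v^2 - 7*v + 10)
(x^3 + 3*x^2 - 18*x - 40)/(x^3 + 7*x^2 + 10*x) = (x - 4)/x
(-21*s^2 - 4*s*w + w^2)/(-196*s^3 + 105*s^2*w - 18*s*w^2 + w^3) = (3*s + w)/(28*s^2 - 11*s*w + w^2)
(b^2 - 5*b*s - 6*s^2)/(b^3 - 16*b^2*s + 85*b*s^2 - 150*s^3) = (b + s)/(b^2 - 10*b*s + 25*s^2)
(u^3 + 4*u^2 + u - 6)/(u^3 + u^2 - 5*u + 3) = (u + 2)/(u - 1)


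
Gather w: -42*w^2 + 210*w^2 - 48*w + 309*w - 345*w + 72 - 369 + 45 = 168*w^2 - 84*w - 252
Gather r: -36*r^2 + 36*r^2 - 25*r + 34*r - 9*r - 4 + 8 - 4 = 0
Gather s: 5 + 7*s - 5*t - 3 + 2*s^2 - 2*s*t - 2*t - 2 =2*s^2 + s*(7 - 2*t) - 7*t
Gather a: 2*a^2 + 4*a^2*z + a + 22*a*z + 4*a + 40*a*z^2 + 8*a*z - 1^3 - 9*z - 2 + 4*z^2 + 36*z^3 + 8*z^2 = a^2*(4*z + 2) + a*(40*z^2 + 30*z + 5) + 36*z^3 + 12*z^2 - 9*z - 3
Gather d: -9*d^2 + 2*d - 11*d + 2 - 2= -9*d^2 - 9*d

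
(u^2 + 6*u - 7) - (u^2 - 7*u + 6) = 13*u - 13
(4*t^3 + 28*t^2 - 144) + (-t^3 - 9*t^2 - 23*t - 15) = 3*t^3 + 19*t^2 - 23*t - 159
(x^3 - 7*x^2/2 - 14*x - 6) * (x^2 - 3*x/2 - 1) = x^5 - 5*x^4 - 39*x^3/4 + 37*x^2/2 + 23*x + 6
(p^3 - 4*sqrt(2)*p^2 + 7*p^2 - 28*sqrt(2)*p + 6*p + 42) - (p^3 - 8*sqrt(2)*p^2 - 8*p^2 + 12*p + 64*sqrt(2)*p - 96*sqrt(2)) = 4*sqrt(2)*p^2 + 15*p^2 - 92*sqrt(2)*p - 6*p + 42 + 96*sqrt(2)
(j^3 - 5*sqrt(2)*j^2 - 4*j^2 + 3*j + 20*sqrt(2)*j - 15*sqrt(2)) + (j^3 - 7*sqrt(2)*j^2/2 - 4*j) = 2*j^3 - 17*sqrt(2)*j^2/2 - 4*j^2 - j + 20*sqrt(2)*j - 15*sqrt(2)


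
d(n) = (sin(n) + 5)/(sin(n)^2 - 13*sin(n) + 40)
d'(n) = (-2*sin(n)*cos(n) + 13*cos(n))*(sin(n) + 5)/(sin(n)^2 - 13*sin(n) + 40)^2 + cos(n)/(sin(n)^2 - 13*sin(n) + 40) = (-10*sin(n) + cos(n)^2 + 104)*cos(n)/(sin(n)^2 - 13*sin(n) + 40)^2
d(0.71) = 0.18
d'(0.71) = 0.07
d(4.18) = 0.08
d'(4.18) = -0.02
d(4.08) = 0.08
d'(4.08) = -0.03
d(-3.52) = 0.15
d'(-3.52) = -0.08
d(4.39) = 0.08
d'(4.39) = -0.01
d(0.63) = 0.17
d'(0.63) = 0.07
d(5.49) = 0.09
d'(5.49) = 0.03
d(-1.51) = 0.07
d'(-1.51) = 0.00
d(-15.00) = 0.09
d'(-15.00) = -0.04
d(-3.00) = 0.12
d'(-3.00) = -0.06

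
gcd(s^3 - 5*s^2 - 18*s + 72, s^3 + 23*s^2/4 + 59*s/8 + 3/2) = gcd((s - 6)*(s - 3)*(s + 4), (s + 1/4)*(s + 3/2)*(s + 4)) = s + 4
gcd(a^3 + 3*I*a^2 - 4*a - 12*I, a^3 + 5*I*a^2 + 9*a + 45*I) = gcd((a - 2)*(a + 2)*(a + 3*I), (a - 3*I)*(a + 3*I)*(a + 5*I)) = a + 3*I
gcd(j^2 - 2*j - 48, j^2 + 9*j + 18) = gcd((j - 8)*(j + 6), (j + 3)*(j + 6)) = j + 6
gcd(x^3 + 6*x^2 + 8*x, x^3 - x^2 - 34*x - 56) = x^2 + 6*x + 8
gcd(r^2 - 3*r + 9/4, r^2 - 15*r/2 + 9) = r - 3/2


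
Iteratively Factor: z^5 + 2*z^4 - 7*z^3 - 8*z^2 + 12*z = (z - 2)*(z^4 + 4*z^3 + z^2 - 6*z) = (z - 2)*(z + 2)*(z^3 + 2*z^2 - 3*z) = (z - 2)*(z + 2)*(z + 3)*(z^2 - z) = z*(z - 2)*(z + 2)*(z + 3)*(z - 1)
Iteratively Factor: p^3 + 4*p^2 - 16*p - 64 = (p + 4)*(p^2 - 16) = (p - 4)*(p + 4)*(p + 4)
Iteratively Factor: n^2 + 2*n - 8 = (n + 4)*(n - 2)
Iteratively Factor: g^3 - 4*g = (g + 2)*(g^2 - 2*g) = g*(g + 2)*(g - 2)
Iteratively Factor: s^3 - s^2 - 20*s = (s + 4)*(s^2 - 5*s) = (s - 5)*(s + 4)*(s)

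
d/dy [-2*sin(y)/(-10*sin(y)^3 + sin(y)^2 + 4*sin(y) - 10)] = 2*(-20*sin(y)^3 + sin(y)^2 + 10)*cos(y)/(10*sin(y)^3 - sin(y)^2 - 4*sin(y) + 10)^2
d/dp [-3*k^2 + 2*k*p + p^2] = 2*k + 2*p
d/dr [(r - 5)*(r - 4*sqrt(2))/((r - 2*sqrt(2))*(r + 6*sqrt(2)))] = (5*r^2 + 8*sqrt(2)*r^2 - 40*sqrt(2)*r - 48*r - 40 + 96*sqrt(2))/(r^4 + 8*sqrt(2)*r^3 - 16*r^2 - 192*sqrt(2)*r + 576)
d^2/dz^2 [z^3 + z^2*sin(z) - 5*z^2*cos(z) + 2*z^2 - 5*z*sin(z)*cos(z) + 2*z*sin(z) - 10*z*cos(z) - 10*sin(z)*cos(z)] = -z^2*sin(z) + 5*z^2*cos(z) + 18*z*sin(z) + 10*z*sin(2*z) + 14*z*cos(z) + 6*z + 22*sin(z) + 20*sin(2*z) - 6*cos(z) - 10*cos(2*z) + 4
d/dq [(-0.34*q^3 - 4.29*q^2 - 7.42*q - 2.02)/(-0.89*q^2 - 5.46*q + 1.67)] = (0.3026*q^4 + 3.7128*q^3 + 15.1162*q^2 - 17.9242*q - 23.4206)/(0.7921*q^4 + 9.7188*q^3 + 26.839*q^2 - 18.2364*q + 2.7889)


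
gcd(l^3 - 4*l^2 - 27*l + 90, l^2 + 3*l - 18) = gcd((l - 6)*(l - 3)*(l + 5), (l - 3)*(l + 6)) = l - 3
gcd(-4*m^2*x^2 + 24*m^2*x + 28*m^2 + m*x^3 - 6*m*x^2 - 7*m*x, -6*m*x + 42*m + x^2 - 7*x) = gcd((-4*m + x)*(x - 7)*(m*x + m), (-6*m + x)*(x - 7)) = x - 7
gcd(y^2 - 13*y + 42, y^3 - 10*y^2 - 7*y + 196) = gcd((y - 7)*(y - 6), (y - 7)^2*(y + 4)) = y - 7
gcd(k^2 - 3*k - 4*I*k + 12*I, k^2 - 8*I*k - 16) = k - 4*I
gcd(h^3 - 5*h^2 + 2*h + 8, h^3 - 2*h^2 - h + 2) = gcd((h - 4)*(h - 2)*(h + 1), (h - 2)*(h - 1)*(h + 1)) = h^2 - h - 2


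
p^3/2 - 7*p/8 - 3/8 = (p/2 + 1/2)*(p - 3/2)*(p + 1/2)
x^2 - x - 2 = (x - 2)*(x + 1)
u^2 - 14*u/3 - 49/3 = (u - 7)*(u + 7/3)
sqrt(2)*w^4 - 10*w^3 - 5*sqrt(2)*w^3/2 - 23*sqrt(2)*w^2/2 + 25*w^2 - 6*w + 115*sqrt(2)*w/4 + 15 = (w - 5/2)*(w - 6*sqrt(2))*(w + sqrt(2)/2)*(sqrt(2)*w + 1)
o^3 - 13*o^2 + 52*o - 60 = (o - 6)*(o - 5)*(o - 2)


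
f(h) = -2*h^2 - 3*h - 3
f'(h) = -4*h - 3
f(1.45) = -11.56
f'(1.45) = -8.80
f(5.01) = -68.23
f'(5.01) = -23.04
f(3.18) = -32.76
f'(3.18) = -15.72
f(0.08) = -3.25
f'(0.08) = -3.32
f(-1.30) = -2.48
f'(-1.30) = 2.20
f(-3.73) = -19.64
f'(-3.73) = 11.92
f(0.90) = -7.32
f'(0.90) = -6.60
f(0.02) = -3.06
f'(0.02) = -3.08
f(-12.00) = -255.00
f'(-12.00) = 45.00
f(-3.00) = -12.00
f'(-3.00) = 9.00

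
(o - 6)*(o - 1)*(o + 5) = o^3 - 2*o^2 - 29*o + 30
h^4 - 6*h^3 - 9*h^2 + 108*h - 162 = (h - 3)^2*(h - 3*sqrt(2))*(h + 3*sqrt(2))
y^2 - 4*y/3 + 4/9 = (y - 2/3)^2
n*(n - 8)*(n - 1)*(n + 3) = n^4 - 6*n^3 - 19*n^2 + 24*n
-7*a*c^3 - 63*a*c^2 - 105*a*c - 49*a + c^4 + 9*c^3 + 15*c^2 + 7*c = (-7*a + c)*(c + 1)^2*(c + 7)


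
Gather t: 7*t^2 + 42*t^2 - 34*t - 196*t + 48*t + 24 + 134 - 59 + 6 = 49*t^2 - 182*t + 105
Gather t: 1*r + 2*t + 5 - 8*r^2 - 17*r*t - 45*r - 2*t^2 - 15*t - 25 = -8*r^2 - 44*r - 2*t^2 + t*(-17*r - 13) - 20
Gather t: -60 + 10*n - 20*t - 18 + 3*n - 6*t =13*n - 26*t - 78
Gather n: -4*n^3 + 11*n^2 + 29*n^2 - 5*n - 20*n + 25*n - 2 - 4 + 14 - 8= -4*n^3 + 40*n^2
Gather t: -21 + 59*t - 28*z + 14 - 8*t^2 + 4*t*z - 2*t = -8*t^2 + t*(4*z + 57) - 28*z - 7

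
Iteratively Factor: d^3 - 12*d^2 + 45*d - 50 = (d - 5)*(d^2 - 7*d + 10) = (d - 5)*(d - 2)*(d - 5)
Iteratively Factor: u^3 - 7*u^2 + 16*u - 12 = (u - 2)*(u^2 - 5*u + 6) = (u - 2)^2*(u - 3)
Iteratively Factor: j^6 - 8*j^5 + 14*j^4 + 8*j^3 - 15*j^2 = (j)*(j^5 - 8*j^4 + 14*j^3 + 8*j^2 - 15*j) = j*(j + 1)*(j^4 - 9*j^3 + 23*j^2 - 15*j) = j^2*(j + 1)*(j^3 - 9*j^2 + 23*j - 15) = j^2*(j - 3)*(j + 1)*(j^2 - 6*j + 5) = j^2*(j - 5)*(j - 3)*(j + 1)*(j - 1)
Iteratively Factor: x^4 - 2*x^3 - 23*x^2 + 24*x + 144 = (x - 4)*(x^3 + 2*x^2 - 15*x - 36) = (x - 4)*(x + 3)*(x^2 - x - 12) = (x - 4)^2*(x + 3)*(x + 3)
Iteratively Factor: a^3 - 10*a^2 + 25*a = (a - 5)*(a^2 - 5*a) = (a - 5)^2*(a)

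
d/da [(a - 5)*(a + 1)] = 2*a - 4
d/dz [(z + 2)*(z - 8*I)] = 2*z + 2 - 8*I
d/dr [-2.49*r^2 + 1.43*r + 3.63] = 1.43 - 4.98*r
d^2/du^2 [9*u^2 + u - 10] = 18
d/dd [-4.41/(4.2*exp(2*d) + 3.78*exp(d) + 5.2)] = (37.044*exp(d) + 16.6698)*exp(d)/(4.2*exp(2*d) + 3.78*exp(d) + 5.2)^2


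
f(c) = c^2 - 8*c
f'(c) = 2*c - 8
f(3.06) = -15.12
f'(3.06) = -1.88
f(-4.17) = 50.75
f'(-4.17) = -16.34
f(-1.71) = 16.60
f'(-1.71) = -11.42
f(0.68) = -4.98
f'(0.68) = -6.64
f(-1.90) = 18.81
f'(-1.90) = -11.80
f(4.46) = -15.79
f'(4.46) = 0.92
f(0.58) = -4.30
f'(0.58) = -6.84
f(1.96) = -11.84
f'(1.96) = -4.08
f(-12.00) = 240.00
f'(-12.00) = -32.00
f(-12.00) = 240.00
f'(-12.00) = -32.00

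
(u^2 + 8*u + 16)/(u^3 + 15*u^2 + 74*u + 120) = (u + 4)/(u^2 + 11*u + 30)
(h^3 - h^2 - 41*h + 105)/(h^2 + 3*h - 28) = (h^2 - 8*h + 15)/(h - 4)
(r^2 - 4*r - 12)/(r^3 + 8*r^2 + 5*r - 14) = (r - 6)/(r^2 + 6*r - 7)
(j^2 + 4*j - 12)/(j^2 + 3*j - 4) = (j^2 + 4*j - 12)/(j^2 + 3*j - 4)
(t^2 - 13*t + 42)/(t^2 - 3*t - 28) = (t - 6)/(t + 4)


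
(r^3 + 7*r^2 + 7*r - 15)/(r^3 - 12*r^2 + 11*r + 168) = (r^2 + 4*r - 5)/(r^2 - 15*r + 56)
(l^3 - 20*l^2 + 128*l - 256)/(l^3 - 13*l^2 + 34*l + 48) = (l^2 - 12*l + 32)/(l^2 - 5*l - 6)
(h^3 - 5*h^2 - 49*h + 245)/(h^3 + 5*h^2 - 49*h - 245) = (h - 5)/(h + 5)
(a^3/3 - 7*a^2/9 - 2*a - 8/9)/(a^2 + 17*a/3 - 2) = (3*a^3 - 7*a^2 - 18*a - 8)/(3*(3*a^2 + 17*a - 6))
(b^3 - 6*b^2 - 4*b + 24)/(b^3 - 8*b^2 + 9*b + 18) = (b^2 - 4)/(b^2 - 2*b - 3)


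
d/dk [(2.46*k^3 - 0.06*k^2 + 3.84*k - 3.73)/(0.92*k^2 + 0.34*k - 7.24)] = (2.2632*k^4 + 1.6728*k^3 - 56.9844*k^2 + 7.732*k - 26.5334)/(0.8464*k^4 + 0.6256*k^3 - 13.206*k^2 - 4.9232*k + 52.4176)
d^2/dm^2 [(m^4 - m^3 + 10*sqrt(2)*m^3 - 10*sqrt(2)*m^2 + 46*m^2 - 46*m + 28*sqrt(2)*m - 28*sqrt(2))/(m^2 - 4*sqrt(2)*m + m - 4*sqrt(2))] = 2*(m^6 - 12*sqrt(2)*m^5 + 3*m^5 - 36*sqrt(2)*m^4 + 99*m^4 - 29*m^3 + 524*sqrt(2)*m^3 - 384*m^2 + 1440*sqrt(2)*m^2 + 324*sqrt(2)*m + 1248*m - 2324*sqrt(2) + 3392)/(m^6 - 12*sqrt(2)*m^5 + 3*m^5 - 36*sqrt(2)*m^4 + 99*m^4 - 164*sqrt(2)*m^3 + 289*m^3 - 396*sqrt(2)*m^2 + 288*m^2 - 384*sqrt(2)*m + 96*m - 128*sqrt(2))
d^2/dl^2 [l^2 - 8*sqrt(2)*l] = 2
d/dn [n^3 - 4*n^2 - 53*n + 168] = 3*n^2 - 8*n - 53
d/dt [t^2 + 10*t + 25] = 2*t + 10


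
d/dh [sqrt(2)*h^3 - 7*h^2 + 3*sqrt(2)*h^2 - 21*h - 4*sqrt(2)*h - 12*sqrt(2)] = 3*sqrt(2)*h^2 - 14*h + 6*sqrt(2)*h - 21 - 4*sqrt(2)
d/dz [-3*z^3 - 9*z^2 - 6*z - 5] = -9*z^2 - 18*z - 6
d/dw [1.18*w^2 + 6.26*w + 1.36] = 2.36*w + 6.26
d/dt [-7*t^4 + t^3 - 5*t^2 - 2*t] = -28*t^3 + 3*t^2 - 10*t - 2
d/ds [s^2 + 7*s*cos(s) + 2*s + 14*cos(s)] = -7*s*sin(s) + 2*s - 14*sin(s) + 7*cos(s) + 2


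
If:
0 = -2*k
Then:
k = 0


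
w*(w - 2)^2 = w^3 - 4*w^2 + 4*w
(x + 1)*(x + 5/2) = x^2 + 7*x/2 + 5/2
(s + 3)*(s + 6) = s^2 + 9*s + 18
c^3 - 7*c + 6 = (c - 2)*(c - 1)*(c + 3)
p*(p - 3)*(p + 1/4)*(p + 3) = p^4 + p^3/4 - 9*p^2 - 9*p/4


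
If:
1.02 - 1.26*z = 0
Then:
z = 0.81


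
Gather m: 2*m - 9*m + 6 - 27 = -7*m - 21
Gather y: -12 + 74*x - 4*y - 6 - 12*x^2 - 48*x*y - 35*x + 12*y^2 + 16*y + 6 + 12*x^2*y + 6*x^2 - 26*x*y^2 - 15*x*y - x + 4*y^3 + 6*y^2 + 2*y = -6*x^2 + 38*x + 4*y^3 + y^2*(18 - 26*x) + y*(12*x^2 - 63*x + 14) - 12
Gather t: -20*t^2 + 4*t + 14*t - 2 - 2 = -20*t^2 + 18*t - 4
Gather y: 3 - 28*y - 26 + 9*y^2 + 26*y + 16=9*y^2 - 2*y - 7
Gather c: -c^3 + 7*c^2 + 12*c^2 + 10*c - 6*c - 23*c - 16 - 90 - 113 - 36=-c^3 + 19*c^2 - 19*c - 255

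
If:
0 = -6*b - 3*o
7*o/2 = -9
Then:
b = 9/7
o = -18/7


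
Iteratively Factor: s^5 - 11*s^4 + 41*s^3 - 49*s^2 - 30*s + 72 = (s + 1)*(s^4 - 12*s^3 + 53*s^2 - 102*s + 72) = (s - 3)*(s + 1)*(s^3 - 9*s^2 + 26*s - 24) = (s - 3)*(s - 2)*(s + 1)*(s^2 - 7*s + 12) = (s - 3)^2*(s - 2)*(s + 1)*(s - 4)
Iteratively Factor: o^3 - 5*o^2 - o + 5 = (o - 1)*(o^2 - 4*o - 5) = (o - 1)*(o + 1)*(o - 5)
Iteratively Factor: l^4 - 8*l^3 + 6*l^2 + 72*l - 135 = (l - 3)*(l^3 - 5*l^2 - 9*l + 45) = (l - 3)*(l + 3)*(l^2 - 8*l + 15) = (l - 3)^2*(l + 3)*(l - 5)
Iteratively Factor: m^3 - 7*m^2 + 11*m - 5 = (m - 5)*(m^2 - 2*m + 1) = (m - 5)*(m - 1)*(m - 1)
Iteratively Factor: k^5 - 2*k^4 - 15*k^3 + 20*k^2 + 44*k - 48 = (k - 1)*(k^4 - k^3 - 16*k^2 + 4*k + 48) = (k - 1)*(k + 3)*(k^3 - 4*k^2 - 4*k + 16) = (k - 2)*(k - 1)*(k + 3)*(k^2 - 2*k - 8) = (k - 2)*(k - 1)*(k + 2)*(k + 3)*(k - 4)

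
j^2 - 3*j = j*(j - 3)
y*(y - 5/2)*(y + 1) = y^3 - 3*y^2/2 - 5*y/2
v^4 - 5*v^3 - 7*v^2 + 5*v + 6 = (v - 6)*(v - 1)*(v + 1)^2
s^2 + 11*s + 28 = (s + 4)*(s + 7)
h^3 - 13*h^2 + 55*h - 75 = (h - 5)^2*(h - 3)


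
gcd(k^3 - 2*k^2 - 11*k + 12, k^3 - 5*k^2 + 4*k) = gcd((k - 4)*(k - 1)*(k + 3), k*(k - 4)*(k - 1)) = k^2 - 5*k + 4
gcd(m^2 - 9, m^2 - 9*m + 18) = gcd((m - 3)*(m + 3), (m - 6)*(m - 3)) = m - 3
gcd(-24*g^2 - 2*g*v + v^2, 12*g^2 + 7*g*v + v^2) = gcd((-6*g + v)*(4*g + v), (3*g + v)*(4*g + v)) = 4*g + v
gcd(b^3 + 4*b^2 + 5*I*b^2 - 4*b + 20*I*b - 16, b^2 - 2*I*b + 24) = b + 4*I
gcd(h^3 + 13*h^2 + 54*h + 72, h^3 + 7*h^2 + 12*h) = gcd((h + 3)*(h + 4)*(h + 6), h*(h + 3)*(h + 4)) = h^2 + 7*h + 12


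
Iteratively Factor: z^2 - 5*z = (z)*(z - 5)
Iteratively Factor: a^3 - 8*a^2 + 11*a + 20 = (a - 5)*(a^2 - 3*a - 4) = (a - 5)*(a + 1)*(a - 4)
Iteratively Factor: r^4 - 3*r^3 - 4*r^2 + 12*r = (r + 2)*(r^3 - 5*r^2 + 6*r) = (r - 2)*(r + 2)*(r^2 - 3*r) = r*(r - 2)*(r + 2)*(r - 3)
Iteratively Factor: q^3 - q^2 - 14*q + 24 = (q - 2)*(q^2 + q - 12) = (q - 2)*(q + 4)*(q - 3)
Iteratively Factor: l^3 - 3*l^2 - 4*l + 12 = (l - 3)*(l^2 - 4) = (l - 3)*(l + 2)*(l - 2)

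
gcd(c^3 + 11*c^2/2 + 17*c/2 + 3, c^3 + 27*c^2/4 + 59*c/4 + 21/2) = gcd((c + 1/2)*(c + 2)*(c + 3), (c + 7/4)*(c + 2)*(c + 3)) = c^2 + 5*c + 6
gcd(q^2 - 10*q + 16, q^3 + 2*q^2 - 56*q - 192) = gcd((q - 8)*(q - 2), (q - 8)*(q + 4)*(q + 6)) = q - 8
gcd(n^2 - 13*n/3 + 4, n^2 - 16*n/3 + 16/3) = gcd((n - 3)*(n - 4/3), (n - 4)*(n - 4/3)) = n - 4/3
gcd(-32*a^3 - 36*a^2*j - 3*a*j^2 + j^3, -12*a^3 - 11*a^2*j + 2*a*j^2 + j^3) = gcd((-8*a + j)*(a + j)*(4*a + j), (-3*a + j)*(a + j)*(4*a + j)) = 4*a^2 + 5*a*j + j^2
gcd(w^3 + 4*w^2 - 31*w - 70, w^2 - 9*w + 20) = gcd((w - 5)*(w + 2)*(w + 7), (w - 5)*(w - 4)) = w - 5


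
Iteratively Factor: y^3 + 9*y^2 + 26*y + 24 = (y + 3)*(y^2 + 6*y + 8) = (y + 3)*(y + 4)*(y + 2)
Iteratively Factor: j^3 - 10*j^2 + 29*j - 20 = (j - 5)*(j^2 - 5*j + 4) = (j - 5)*(j - 1)*(j - 4)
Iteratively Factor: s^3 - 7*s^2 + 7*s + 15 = (s - 5)*(s^2 - 2*s - 3) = (s - 5)*(s + 1)*(s - 3)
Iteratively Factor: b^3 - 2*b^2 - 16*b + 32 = (b - 4)*(b^2 + 2*b - 8) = (b - 4)*(b + 4)*(b - 2)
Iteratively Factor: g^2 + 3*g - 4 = (g + 4)*(g - 1)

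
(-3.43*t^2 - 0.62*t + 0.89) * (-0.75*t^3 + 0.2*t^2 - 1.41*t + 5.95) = 2.5725*t^5 - 0.221*t^4 + 4.0448*t^3 - 19.3563*t^2 - 4.9439*t + 5.2955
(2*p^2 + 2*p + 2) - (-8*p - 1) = 2*p^2 + 10*p + 3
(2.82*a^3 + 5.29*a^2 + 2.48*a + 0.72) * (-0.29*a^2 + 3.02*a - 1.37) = -0.8178*a^5 + 6.9823*a^4 + 11.3932*a^3 + 0.0334999999999993*a^2 - 1.2232*a - 0.9864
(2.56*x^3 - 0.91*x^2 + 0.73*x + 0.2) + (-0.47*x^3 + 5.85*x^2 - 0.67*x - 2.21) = 2.09*x^3 + 4.94*x^2 + 0.0599999999999999*x - 2.01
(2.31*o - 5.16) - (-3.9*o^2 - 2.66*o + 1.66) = 3.9*o^2 + 4.97*o - 6.82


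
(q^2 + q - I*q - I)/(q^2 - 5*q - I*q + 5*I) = (q + 1)/(q - 5)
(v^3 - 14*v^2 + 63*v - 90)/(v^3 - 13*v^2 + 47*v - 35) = (v^2 - 9*v + 18)/(v^2 - 8*v + 7)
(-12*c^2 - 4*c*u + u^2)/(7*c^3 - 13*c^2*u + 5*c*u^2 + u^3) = (-12*c^2 - 4*c*u + u^2)/(7*c^3 - 13*c^2*u + 5*c*u^2 + u^3)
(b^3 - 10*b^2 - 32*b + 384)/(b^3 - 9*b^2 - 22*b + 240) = (b^2 - 2*b - 48)/(b^2 - b - 30)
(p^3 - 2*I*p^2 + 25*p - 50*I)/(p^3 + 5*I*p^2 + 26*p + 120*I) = (p^2 + 3*I*p + 10)/(p^2 + 10*I*p - 24)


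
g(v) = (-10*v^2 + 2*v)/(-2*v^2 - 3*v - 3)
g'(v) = (2 - 20*v)/(-2*v^2 - 3*v - 3) + (4*v + 3)*(-10*v^2 + 2*v)/(-2*v^2 - 3*v - 3)^2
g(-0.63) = 2.75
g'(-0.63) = -8.36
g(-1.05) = 6.39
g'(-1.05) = -7.46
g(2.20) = 2.28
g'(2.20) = 0.78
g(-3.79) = 7.43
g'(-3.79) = 0.62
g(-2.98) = 8.02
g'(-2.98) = 0.84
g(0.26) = 0.04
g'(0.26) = 0.78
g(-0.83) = 4.53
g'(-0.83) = -9.09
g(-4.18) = 7.21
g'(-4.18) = 0.52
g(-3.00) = 8.00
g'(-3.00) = 0.83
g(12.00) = 4.33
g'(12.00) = 0.05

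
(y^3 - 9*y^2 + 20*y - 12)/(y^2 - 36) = (y^2 - 3*y + 2)/(y + 6)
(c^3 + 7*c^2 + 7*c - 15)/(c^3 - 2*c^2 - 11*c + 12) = (c + 5)/(c - 4)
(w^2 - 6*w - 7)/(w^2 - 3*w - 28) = (w + 1)/(w + 4)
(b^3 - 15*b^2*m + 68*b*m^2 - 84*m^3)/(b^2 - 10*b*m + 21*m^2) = (b^2 - 8*b*m + 12*m^2)/(b - 3*m)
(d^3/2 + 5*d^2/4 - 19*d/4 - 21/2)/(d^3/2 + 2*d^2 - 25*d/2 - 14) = (2*d^3 + 5*d^2 - 19*d - 42)/(2*(d^3 + 4*d^2 - 25*d - 28))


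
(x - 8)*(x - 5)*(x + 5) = x^3 - 8*x^2 - 25*x + 200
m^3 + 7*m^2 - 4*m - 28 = (m - 2)*(m + 2)*(m + 7)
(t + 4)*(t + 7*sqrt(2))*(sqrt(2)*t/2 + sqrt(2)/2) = sqrt(2)*t^3/2 + 5*sqrt(2)*t^2/2 + 7*t^2 + 2*sqrt(2)*t + 35*t + 28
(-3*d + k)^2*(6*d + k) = 54*d^3 - 27*d^2*k + k^3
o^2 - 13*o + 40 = (o - 8)*(o - 5)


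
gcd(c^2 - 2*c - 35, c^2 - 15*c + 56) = c - 7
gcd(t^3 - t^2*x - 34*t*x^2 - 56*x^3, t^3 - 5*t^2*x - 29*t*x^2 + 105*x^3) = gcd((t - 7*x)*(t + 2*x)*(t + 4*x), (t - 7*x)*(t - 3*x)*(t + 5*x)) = -t + 7*x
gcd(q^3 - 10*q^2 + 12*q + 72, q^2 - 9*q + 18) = q - 6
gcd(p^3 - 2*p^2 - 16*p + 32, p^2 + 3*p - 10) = p - 2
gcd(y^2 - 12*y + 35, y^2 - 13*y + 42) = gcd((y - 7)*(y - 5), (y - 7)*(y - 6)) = y - 7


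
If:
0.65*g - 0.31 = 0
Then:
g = 0.48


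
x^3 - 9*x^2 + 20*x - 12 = (x - 6)*(x - 2)*(x - 1)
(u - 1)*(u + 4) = u^2 + 3*u - 4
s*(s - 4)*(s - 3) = s^3 - 7*s^2 + 12*s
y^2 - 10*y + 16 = (y - 8)*(y - 2)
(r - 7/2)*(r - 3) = r^2 - 13*r/2 + 21/2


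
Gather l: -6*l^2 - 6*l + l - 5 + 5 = -6*l^2 - 5*l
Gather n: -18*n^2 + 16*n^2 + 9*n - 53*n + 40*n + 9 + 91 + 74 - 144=-2*n^2 - 4*n + 30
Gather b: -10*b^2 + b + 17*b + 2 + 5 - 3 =-10*b^2 + 18*b + 4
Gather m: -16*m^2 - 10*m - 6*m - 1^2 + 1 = -16*m^2 - 16*m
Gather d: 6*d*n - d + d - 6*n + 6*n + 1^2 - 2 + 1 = 6*d*n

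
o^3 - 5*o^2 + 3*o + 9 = (o - 3)^2*(o + 1)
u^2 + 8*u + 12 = (u + 2)*(u + 6)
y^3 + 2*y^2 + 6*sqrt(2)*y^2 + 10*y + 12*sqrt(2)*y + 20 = (y + 2)*(y + sqrt(2))*(y + 5*sqrt(2))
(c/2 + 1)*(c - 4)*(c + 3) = c^3/2 + c^2/2 - 7*c - 12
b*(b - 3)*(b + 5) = b^3 + 2*b^2 - 15*b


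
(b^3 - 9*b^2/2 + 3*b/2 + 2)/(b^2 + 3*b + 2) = (2*b^3 - 9*b^2 + 3*b + 4)/(2*(b^2 + 3*b + 2))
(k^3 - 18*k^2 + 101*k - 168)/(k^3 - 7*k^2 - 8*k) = (k^2 - 10*k + 21)/(k*(k + 1))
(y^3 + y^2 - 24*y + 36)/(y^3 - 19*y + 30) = (y + 6)/(y + 5)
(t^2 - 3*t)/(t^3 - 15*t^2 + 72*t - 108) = t/(t^2 - 12*t + 36)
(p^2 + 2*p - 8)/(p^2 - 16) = (p - 2)/(p - 4)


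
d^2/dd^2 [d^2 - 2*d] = 2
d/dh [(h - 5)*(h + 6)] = 2*h + 1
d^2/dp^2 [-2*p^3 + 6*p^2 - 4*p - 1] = 12 - 12*p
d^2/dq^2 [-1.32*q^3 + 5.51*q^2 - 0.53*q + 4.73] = 11.02 - 7.92*q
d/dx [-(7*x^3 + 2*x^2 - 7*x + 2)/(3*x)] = -14*x/3 - 2/3 + 2/(3*x^2)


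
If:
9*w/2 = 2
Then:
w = 4/9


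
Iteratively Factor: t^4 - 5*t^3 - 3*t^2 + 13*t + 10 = (t + 1)*(t^3 - 6*t^2 + 3*t + 10) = (t - 5)*(t + 1)*(t^2 - t - 2) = (t - 5)*(t + 1)^2*(t - 2)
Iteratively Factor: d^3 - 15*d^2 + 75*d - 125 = (d - 5)*(d^2 - 10*d + 25) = (d - 5)^2*(d - 5)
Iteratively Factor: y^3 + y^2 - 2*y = (y)*(y^2 + y - 2) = y*(y - 1)*(y + 2)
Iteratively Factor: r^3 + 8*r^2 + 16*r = (r + 4)*(r^2 + 4*r) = (r + 4)^2*(r)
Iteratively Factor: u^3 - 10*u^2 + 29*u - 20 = (u - 5)*(u^2 - 5*u + 4) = (u - 5)*(u - 1)*(u - 4)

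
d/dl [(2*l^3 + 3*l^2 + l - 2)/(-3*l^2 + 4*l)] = (-6*l^4 + 16*l^3 + 15*l^2 - 12*l + 8)/(l^2*(9*l^2 - 24*l + 16))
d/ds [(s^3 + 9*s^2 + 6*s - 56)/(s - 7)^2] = (s^3 - 21*s^2 - 132*s + 70)/(s^3 - 21*s^2 + 147*s - 343)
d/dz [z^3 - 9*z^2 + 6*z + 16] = 3*z^2 - 18*z + 6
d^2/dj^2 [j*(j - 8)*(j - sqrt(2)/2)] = 6*j - 16 - sqrt(2)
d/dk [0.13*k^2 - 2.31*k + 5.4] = 0.26*k - 2.31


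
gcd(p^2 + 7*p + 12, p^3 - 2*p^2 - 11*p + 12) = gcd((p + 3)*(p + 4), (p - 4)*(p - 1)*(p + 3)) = p + 3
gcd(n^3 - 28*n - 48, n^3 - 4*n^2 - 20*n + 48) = n^2 - 2*n - 24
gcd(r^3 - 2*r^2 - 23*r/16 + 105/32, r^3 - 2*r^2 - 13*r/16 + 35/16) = r - 7/4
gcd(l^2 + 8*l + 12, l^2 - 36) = l + 6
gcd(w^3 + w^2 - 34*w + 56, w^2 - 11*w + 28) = w - 4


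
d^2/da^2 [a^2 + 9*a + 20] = 2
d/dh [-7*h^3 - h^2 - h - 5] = -21*h^2 - 2*h - 1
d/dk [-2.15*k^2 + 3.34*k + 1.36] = 3.34 - 4.3*k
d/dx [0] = 0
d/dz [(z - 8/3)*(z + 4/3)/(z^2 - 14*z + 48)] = 2*(-57*z^2 + 464*z - 512)/(9*(z^4 - 28*z^3 + 292*z^2 - 1344*z + 2304))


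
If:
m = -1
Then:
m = -1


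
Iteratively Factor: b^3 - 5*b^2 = (b)*(b^2 - 5*b) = b*(b - 5)*(b)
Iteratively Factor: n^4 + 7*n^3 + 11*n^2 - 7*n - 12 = (n - 1)*(n^3 + 8*n^2 + 19*n + 12) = (n - 1)*(n + 1)*(n^2 + 7*n + 12) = (n - 1)*(n + 1)*(n + 3)*(n + 4)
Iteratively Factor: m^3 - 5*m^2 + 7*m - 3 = (m - 1)*(m^2 - 4*m + 3) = (m - 1)^2*(m - 3)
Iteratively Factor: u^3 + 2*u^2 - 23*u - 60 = (u - 5)*(u^2 + 7*u + 12) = (u - 5)*(u + 4)*(u + 3)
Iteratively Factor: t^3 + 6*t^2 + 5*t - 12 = (t + 3)*(t^2 + 3*t - 4) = (t - 1)*(t + 3)*(t + 4)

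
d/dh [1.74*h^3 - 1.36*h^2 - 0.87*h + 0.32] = 5.22*h^2 - 2.72*h - 0.87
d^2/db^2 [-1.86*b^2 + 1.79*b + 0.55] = -3.72000000000000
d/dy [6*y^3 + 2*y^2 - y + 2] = 18*y^2 + 4*y - 1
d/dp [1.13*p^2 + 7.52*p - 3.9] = 2.26*p + 7.52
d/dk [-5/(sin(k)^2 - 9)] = 10*sin(k)*cos(k)/(sin(k)^2 - 9)^2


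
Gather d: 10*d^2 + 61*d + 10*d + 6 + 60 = 10*d^2 + 71*d + 66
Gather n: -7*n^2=-7*n^2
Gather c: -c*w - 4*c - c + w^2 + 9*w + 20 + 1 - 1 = c*(-w - 5) + w^2 + 9*w + 20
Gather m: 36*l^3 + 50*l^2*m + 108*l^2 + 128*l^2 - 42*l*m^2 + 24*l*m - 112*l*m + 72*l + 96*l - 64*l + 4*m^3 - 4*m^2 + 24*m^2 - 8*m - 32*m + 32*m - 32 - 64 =36*l^3 + 236*l^2 + 104*l + 4*m^3 + m^2*(20 - 42*l) + m*(50*l^2 - 88*l - 8) - 96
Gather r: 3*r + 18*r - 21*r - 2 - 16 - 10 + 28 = 0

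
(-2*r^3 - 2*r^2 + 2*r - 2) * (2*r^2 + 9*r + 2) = -4*r^5 - 22*r^4 - 18*r^3 + 10*r^2 - 14*r - 4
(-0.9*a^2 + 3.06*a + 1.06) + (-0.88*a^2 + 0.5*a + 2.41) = -1.78*a^2 + 3.56*a + 3.47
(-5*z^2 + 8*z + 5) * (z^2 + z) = -5*z^4 + 3*z^3 + 13*z^2 + 5*z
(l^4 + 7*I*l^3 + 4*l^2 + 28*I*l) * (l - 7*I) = l^5 + 53*l^3 + 196*l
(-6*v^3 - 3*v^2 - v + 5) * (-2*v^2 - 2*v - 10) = 12*v^5 + 18*v^4 + 68*v^3 + 22*v^2 - 50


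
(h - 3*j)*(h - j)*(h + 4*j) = h^3 - 13*h*j^2 + 12*j^3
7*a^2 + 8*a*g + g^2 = (a + g)*(7*a + g)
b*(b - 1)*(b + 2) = b^3 + b^2 - 2*b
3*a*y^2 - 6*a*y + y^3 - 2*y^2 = y*(3*a + y)*(y - 2)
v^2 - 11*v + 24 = (v - 8)*(v - 3)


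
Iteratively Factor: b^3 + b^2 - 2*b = (b + 2)*(b^2 - b) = b*(b + 2)*(b - 1)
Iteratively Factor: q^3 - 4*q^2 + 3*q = (q - 1)*(q^2 - 3*q) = q*(q - 1)*(q - 3)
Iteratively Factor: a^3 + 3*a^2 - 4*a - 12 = (a - 2)*(a^2 + 5*a + 6) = (a - 2)*(a + 2)*(a + 3)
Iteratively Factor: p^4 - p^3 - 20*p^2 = (p)*(p^3 - p^2 - 20*p) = p^2*(p^2 - p - 20) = p^2*(p + 4)*(p - 5)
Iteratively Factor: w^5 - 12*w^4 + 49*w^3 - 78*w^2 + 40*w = (w - 5)*(w^4 - 7*w^3 + 14*w^2 - 8*w) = (w - 5)*(w - 1)*(w^3 - 6*w^2 + 8*w) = w*(w - 5)*(w - 1)*(w^2 - 6*w + 8) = w*(w - 5)*(w - 2)*(w - 1)*(w - 4)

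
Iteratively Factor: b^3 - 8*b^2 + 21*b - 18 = (b - 2)*(b^2 - 6*b + 9) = (b - 3)*(b - 2)*(b - 3)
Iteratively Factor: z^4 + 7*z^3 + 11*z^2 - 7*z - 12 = (z + 1)*(z^3 + 6*z^2 + 5*z - 12) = (z + 1)*(z + 4)*(z^2 + 2*z - 3) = (z + 1)*(z + 3)*(z + 4)*(z - 1)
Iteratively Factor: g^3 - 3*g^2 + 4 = (g - 2)*(g^2 - g - 2) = (g - 2)*(g + 1)*(g - 2)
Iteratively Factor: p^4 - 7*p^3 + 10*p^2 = (p - 5)*(p^3 - 2*p^2) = p*(p - 5)*(p^2 - 2*p) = p*(p - 5)*(p - 2)*(p)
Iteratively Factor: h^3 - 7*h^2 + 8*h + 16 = (h - 4)*(h^2 - 3*h - 4) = (h - 4)*(h + 1)*(h - 4)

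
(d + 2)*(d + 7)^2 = d^3 + 16*d^2 + 77*d + 98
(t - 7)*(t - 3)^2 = t^3 - 13*t^2 + 51*t - 63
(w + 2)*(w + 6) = w^2 + 8*w + 12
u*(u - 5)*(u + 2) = u^3 - 3*u^2 - 10*u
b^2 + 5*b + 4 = (b + 1)*(b + 4)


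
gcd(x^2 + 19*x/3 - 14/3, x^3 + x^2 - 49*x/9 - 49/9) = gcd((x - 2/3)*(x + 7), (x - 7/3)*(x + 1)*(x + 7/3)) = 1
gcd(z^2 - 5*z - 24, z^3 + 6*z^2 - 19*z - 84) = z + 3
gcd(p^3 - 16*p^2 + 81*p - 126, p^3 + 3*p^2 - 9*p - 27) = p - 3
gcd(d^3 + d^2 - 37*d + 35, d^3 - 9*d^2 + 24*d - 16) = d - 1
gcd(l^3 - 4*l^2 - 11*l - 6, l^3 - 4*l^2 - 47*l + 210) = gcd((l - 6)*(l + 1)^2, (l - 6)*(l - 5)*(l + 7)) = l - 6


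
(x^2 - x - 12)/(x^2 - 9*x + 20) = (x + 3)/(x - 5)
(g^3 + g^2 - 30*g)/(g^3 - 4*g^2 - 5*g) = (g + 6)/(g + 1)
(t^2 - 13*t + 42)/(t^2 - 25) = (t^2 - 13*t + 42)/(t^2 - 25)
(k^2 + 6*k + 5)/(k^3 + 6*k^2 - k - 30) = (k + 1)/(k^2 + k - 6)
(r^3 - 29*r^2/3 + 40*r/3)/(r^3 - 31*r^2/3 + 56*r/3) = (3*r - 5)/(3*r - 7)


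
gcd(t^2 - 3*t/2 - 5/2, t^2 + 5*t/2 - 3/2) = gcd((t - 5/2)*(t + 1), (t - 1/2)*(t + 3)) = 1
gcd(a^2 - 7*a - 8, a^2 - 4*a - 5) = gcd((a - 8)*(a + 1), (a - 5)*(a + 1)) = a + 1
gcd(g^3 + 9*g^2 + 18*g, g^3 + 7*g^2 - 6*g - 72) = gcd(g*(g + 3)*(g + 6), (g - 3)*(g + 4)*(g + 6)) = g + 6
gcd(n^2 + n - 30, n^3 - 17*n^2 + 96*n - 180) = n - 5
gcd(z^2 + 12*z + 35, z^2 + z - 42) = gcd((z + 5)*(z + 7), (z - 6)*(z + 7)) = z + 7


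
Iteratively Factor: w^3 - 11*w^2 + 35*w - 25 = (w - 1)*(w^2 - 10*w + 25) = (w - 5)*(w - 1)*(w - 5)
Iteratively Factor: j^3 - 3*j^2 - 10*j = (j)*(j^2 - 3*j - 10) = j*(j - 5)*(j + 2)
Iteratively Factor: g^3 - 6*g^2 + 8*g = (g - 2)*(g^2 - 4*g) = g*(g - 2)*(g - 4)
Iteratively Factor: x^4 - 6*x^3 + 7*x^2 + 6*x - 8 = (x - 1)*(x^3 - 5*x^2 + 2*x + 8) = (x - 1)*(x + 1)*(x^2 - 6*x + 8) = (x - 4)*(x - 1)*(x + 1)*(x - 2)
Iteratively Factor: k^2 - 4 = (k - 2)*(k + 2)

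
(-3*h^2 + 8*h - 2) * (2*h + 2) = -6*h^3 + 10*h^2 + 12*h - 4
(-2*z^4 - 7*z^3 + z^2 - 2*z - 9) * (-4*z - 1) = 8*z^5 + 30*z^4 + 3*z^3 + 7*z^2 + 38*z + 9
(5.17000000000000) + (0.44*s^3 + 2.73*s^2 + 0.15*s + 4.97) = 0.44*s^3 + 2.73*s^2 + 0.15*s + 10.14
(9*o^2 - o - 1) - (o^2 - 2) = 8*o^2 - o + 1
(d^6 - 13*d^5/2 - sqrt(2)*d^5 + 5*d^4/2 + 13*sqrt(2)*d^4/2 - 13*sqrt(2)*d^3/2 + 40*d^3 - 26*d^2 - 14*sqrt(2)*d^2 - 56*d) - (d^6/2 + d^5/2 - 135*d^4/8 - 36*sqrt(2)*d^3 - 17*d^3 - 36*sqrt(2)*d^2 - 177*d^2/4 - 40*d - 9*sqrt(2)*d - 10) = d^6/2 - 7*d^5 - sqrt(2)*d^5 + 13*sqrt(2)*d^4/2 + 155*d^4/8 + 59*sqrt(2)*d^3/2 + 57*d^3 + 73*d^2/4 + 22*sqrt(2)*d^2 - 16*d + 9*sqrt(2)*d + 10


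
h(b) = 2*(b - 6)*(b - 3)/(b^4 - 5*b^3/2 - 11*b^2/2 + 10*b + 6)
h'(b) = 2*(b - 6)*(b - 3)*(-4*b^3 + 15*b^2/2 + 11*b - 10)/(b^4 - 5*b^3/2 - 11*b^2/2 + 10*b + 6)^2 + 2*(b - 6)/(b^4 - 5*b^3/2 - 11*b^2/2 + 10*b + 6) + 2*(b - 3)/(b^4 - 5*b^3/2 - 11*b^2/2 + 10*b + 6)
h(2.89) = -0.42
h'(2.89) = 0.82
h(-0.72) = -17.55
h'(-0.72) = -69.89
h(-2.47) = 4.09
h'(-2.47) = 11.22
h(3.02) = -0.33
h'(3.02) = 0.59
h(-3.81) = 0.56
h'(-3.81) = 0.52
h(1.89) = 8.04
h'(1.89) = 65.69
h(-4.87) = 0.25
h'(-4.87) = 0.16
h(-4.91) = 0.25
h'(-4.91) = 0.15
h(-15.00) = 0.01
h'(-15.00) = 0.00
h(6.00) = 0.00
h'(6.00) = 0.01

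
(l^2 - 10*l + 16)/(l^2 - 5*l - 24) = (l - 2)/(l + 3)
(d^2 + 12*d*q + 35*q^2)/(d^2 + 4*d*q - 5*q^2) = (-d - 7*q)/(-d + q)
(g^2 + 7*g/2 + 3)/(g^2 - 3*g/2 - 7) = (2*g + 3)/(2*g - 7)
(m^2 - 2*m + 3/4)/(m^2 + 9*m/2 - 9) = (m - 1/2)/(m + 6)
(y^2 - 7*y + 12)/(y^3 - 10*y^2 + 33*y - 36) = 1/(y - 3)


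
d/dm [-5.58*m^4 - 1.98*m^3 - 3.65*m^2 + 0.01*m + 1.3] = -22.32*m^3 - 5.94*m^2 - 7.3*m + 0.01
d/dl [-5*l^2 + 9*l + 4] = 9 - 10*l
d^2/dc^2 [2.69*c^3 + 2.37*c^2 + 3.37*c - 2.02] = 16.14*c + 4.74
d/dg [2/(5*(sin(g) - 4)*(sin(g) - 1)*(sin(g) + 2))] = 6*(2*sin(g) + cos(g)^2 + 1)*cos(g)/(5*(sin(g) - 4)^2*(sin(g) - 1)^2*(sin(g) + 2)^2)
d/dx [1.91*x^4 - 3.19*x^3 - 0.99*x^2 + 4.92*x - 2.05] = 7.64*x^3 - 9.57*x^2 - 1.98*x + 4.92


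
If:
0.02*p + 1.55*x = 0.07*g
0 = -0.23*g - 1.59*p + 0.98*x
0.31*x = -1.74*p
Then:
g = 0.00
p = 0.00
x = 0.00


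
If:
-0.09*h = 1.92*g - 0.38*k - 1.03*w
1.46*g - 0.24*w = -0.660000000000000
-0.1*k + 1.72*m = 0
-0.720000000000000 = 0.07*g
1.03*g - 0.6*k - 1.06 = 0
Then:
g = -10.29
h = -547.21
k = -19.42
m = -1.13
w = -59.82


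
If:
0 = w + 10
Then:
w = -10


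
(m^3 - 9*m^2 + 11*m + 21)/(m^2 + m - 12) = (m^2 - 6*m - 7)/(m + 4)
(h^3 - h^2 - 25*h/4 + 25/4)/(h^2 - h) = h - 25/(4*h)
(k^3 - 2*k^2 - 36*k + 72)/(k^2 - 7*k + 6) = (k^2 + 4*k - 12)/(k - 1)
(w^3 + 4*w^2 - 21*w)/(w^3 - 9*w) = (w + 7)/(w + 3)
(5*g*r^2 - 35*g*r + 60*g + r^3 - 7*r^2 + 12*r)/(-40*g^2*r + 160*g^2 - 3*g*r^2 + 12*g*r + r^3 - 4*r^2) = (r - 3)/(-8*g + r)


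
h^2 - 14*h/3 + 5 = (h - 3)*(h - 5/3)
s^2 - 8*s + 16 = (s - 4)^2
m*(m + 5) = m^2 + 5*m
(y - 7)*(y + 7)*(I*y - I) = I*y^3 - I*y^2 - 49*I*y + 49*I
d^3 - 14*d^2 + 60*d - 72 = (d - 6)^2*(d - 2)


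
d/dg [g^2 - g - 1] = 2*g - 1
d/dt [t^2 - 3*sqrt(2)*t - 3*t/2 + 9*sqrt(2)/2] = 2*t - 3*sqrt(2) - 3/2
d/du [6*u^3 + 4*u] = 18*u^2 + 4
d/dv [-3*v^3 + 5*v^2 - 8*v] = -9*v^2 + 10*v - 8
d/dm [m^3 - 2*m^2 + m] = 3*m^2 - 4*m + 1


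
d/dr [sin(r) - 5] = cos(r)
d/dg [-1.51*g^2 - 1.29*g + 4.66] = -3.02*g - 1.29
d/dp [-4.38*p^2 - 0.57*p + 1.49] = -8.76*p - 0.57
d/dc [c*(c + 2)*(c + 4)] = 3*c^2 + 12*c + 8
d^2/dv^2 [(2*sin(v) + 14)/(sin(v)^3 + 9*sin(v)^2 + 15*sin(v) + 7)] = 4*(3 - 2*sin(v))/(sin(v) + 1)^3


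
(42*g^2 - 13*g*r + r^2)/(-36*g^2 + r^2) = (-7*g + r)/(6*g + r)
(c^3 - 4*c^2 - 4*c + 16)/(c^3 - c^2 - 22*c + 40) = (c + 2)/(c + 5)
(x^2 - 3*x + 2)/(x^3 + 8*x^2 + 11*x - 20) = (x - 2)/(x^2 + 9*x + 20)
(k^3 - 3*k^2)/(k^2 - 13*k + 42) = k^2*(k - 3)/(k^2 - 13*k + 42)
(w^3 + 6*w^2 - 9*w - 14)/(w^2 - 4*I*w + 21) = (w^3 + 6*w^2 - 9*w - 14)/(w^2 - 4*I*w + 21)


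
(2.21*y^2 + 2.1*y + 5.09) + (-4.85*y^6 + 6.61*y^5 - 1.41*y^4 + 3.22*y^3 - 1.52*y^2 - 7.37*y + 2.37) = -4.85*y^6 + 6.61*y^5 - 1.41*y^4 + 3.22*y^3 + 0.69*y^2 - 5.27*y + 7.46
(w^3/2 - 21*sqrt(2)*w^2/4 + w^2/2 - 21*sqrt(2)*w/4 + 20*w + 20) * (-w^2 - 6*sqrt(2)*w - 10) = -w^5/2 - w^4/2 + 9*sqrt(2)*w^4/4 + 9*sqrt(2)*w^3/4 + 38*w^3 - 135*sqrt(2)*w^2/2 + 38*w^2 - 200*w - 135*sqrt(2)*w/2 - 200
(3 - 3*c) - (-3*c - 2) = 5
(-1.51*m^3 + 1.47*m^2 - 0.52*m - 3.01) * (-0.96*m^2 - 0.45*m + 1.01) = 1.4496*m^5 - 0.7317*m^4 - 1.6874*m^3 + 4.6083*m^2 + 0.8293*m - 3.0401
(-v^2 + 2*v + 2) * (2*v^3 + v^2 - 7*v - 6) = -2*v^5 + 3*v^4 + 13*v^3 - 6*v^2 - 26*v - 12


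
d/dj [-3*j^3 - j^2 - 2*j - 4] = -9*j^2 - 2*j - 2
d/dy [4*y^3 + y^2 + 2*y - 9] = 12*y^2 + 2*y + 2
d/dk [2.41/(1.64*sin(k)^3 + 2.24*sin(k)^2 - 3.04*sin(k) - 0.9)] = (-11.8572*sin(k)^2 - 10.7968*sin(k) + 7.3264)*cos(k)/(1.64*sin(k)^3 + 2.24*sin(k)^2 - 3.04*sin(k) - 0.9)^2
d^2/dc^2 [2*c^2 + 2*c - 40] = 4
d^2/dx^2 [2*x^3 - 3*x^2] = 12*x - 6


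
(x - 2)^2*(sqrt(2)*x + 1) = sqrt(2)*x^3 - 4*sqrt(2)*x^2 + x^2 - 4*x + 4*sqrt(2)*x + 4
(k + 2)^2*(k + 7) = k^3 + 11*k^2 + 32*k + 28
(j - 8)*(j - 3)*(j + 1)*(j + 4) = j^4 - 6*j^3 - 27*j^2 + 76*j + 96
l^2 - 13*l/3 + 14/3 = (l - 7/3)*(l - 2)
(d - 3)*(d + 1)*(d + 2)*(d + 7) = d^4 + 7*d^3 - 7*d^2 - 55*d - 42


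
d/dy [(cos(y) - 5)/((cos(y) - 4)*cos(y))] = (sin(y) + 20*sin(y)/cos(y)^2 - 10*tan(y))/(cos(y) - 4)^2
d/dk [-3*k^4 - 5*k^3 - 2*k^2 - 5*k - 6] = -12*k^3 - 15*k^2 - 4*k - 5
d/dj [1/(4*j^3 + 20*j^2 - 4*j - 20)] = (-3*j^2 - 10*j + 1)/(4*(j^3 + 5*j^2 - j - 5)^2)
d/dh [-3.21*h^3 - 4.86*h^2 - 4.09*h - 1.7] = -9.63*h^2 - 9.72*h - 4.09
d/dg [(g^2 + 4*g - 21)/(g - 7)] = (g^2 - 14*g - 7)/(g^2 - 14*g + 49)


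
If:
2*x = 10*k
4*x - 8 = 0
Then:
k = 2/5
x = 2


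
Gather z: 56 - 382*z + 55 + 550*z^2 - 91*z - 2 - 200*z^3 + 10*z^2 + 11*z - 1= -200*z^3 + 560*z^2 - 462*z + 108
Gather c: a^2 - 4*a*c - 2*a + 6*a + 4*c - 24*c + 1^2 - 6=a^2 + 4*a + c*(-4*a - 20) - 5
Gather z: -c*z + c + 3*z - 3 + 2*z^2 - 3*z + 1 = -c*z + c + 2*z^2 - 2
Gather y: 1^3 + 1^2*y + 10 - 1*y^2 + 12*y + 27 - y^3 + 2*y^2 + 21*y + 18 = -y^3 + y^2 + 34*y + 56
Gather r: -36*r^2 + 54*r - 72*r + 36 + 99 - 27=-36*r^2 - 18*r + 108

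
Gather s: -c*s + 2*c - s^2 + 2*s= 2*c - s^2 + s*(2 - c)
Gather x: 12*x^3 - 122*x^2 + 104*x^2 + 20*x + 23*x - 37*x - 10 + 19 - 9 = 12*x^3 - 18*x^2 + 6*x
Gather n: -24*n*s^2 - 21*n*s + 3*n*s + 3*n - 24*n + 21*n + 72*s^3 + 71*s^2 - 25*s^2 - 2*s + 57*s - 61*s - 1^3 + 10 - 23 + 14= n*(-24*s^2 - 18*s) + 72*s^3 + 46*s^2 - 6*s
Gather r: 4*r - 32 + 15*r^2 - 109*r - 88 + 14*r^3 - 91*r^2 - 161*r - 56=14*r^3 - 76*r^2 - 266*r - 176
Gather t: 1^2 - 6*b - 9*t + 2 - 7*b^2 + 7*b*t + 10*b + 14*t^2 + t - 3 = -7*b^2 + 4*b + 14*t^2 + t*(7*b - 8)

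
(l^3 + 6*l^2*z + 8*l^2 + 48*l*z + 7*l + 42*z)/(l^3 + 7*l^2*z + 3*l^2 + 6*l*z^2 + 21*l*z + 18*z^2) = (l^2 + 8*l + 7)/(l^2 + l*z + 3*l + 3*z)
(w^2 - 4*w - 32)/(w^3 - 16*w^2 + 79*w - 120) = (w + 4)/(w^2 - 8*w + 15)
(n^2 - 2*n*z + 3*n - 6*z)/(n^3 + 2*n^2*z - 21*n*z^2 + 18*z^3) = (n^2 - 2*n*z + 3*n - 6*z)/(n^3 + 2*n^2*z - 21*n*z^2 + 18*z^3)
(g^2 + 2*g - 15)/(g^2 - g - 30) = (g - 3)/(g - 6)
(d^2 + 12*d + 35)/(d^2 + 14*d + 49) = (d + 5)/(d + 7)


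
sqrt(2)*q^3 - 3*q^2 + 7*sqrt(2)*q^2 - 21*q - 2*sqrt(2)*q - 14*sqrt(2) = (q + 7)*(q - 2*sqrt(2))*(sqrt(2)*q + 1)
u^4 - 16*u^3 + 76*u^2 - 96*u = u*(u - 8)*(u - 6)*(u - 2)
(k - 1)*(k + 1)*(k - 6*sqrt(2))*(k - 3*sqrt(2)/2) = k^4 - 15*sqrt(2)*k^3/2 + 17*k^2 + 15*sqrt(2)*k/2 - 18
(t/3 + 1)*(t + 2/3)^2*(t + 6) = t^4/3 + 31*t^3/9 + 274*t^2/27 + 28*t/3 + 8/3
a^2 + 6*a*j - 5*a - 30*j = (a - 5)*(a + 6*j)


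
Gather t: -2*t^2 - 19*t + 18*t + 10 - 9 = -2*t^2 - t + 1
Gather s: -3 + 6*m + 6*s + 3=6*m + 6*s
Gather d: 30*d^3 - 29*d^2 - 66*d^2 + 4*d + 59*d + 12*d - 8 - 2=30*d^3 - 95*d^2 + 75*d - 10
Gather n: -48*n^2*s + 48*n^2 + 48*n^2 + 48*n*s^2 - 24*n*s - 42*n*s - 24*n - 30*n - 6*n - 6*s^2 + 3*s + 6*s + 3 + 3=n^2*(96 - 48*s) + n*(48*s^2 - 66*s - 60) - 6*s^2 + 9*s + 6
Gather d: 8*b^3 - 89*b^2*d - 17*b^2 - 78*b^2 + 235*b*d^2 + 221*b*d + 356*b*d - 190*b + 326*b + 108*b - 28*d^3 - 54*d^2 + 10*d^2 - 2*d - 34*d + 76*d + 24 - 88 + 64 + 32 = 8*b^3 - 95*b^2 + 244*b - 28*d^3 + d^2*(235*b - 44) + d*(-89*b^2 + 577*b + 40) + 32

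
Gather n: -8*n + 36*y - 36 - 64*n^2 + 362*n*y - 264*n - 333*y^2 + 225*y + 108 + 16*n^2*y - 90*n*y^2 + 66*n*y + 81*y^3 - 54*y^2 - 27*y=n^2*(16*y - 64) + n*(-90*y^2 + 428*y - 272) + 81*y^3 - 387*y^2 + 234*y + 72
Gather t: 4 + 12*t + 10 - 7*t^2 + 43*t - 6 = -7*t^2 + 55*t + 8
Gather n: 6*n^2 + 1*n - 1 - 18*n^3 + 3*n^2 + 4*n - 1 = -18*n^3 + 9*n^2 + 5*n - 2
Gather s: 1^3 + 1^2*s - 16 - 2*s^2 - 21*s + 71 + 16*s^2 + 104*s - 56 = 14*s^2 + 84*s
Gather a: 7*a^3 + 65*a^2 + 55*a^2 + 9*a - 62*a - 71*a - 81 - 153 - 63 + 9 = 7*a^3 + 120*a^2 - 124*a - 288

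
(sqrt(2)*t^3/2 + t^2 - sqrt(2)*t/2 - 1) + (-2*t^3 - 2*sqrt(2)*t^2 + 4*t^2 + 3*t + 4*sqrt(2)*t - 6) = -2*t^3 + sqrt(2)*t^3/2 - 2*sqrt(2)*t^2 + 5*t^2 + 3*t + 7*sqrt(2)*t/2 - 7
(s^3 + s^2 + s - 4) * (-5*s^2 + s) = -5*s^5 - 4*s^4 - 4*s^3 + 21*s^2 - 4*s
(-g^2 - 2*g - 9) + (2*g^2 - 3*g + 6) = g^2 - 5*g - 3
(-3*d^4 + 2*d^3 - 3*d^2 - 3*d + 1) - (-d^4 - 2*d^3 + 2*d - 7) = -2*d^4 + 4*d^3 - 3*d^2 - 5*d + 8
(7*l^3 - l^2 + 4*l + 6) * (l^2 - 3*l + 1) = 7*l^5 - 22*l^4 + 14*l^3 - 7*l^2 - 14*l + 6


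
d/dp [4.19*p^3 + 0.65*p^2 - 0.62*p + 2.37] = 12.57*p^2 + 1.3*p - 0.62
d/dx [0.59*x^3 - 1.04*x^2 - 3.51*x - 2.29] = 1.77*x^2 - 2.08*x - 3.51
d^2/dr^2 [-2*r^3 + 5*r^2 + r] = 10 - 12*r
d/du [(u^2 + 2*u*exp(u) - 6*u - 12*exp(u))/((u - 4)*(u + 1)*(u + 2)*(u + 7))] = 2*(u^5*exp(u) - u^5 - 3*u^4*exp(u) + 6*u^4 - 41*u^3*exp(u) + 36*u^3 + 149*u^2*exp(u) - 90*u^2 + 208*u*exp(u) - 56*u - 188*exp(u) + 168)/(u^8 + 12*u^7 + 2*u^6 - 360*u^5 - 759*u^4 + 1980*u^3 + 7988*u^2 + 8736*u + 3136)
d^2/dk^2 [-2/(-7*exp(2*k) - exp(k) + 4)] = 2*(2*(14*exp(k) + 1)^2*exp(k) - (28*exp(k) + 1)*(7*exp(2*k) + exp(k) - 4))*exp(k)/(7*exp(2*k) + exp(k) - 4)^3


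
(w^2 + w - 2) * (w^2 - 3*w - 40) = w^4 - 2*w^3 - 45*w^2 - 34*w + 80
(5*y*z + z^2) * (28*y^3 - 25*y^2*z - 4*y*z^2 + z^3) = 140*y^4*z - 97*y^3*z^2 - 45*y^2*z^3 + y*z^4 + z^5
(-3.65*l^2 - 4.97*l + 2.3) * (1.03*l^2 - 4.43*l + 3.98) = -3.7595*l^4 + 11.0504*l^3 + 9.8591*l^2 - 29.9696*l + 9.154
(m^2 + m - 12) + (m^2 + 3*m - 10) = 2*m^2 + 4*m - 22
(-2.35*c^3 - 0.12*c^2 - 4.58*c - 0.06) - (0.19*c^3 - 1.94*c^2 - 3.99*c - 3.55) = -2.54*c^3 + 1.82*c^2 - 0.59*c + 3.49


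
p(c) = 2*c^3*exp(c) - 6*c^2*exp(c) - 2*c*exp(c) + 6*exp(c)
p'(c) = 2*c^3*exp(c) - 14*c*exp(c) + 4*exp(c)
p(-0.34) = 4.20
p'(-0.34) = 6.18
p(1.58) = -20.63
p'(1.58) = -49.67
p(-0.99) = 0.06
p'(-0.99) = 5.92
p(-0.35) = 4.14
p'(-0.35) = 6.21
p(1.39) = -12.05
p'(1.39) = -40.50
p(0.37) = 6.57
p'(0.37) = -1.56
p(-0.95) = 0.30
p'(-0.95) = 6.03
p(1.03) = -0.67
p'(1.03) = -23.07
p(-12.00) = -0.03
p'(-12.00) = -0.02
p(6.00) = 84720.05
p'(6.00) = 142006.94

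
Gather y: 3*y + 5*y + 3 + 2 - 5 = 8*y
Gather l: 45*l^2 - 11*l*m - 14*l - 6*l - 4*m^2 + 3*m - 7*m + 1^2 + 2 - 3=45*l^2 + l*(-11*m - 20) - 4*m^2 - 4*m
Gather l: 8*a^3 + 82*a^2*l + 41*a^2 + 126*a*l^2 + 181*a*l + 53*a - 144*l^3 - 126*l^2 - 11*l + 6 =8*a^3 + 41*a^2 + 53*a - 144*l^3 + l^2*(126*a - 126) + l*(82*a^2 + 181*a - 11) + 6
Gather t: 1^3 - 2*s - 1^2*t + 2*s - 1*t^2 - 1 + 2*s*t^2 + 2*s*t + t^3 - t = t^3 + t^2*(2*s - 1) + t*(2*s - 2)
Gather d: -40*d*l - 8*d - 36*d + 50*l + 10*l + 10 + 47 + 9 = d*(-40*l - 44) + 60*l + 66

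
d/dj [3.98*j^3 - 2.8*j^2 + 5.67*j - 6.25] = 11.94*j^2 - 5.6*j + 5.67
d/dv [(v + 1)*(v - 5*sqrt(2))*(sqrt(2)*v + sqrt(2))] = sqrt(2)*(v + 1)*(3*v - 10*sqrt(2) + 1)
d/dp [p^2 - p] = 2*p - 1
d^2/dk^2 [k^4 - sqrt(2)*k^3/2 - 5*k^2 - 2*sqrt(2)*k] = 12*k^2 - 3*sqrt(2)*k - 10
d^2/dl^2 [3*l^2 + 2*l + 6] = 6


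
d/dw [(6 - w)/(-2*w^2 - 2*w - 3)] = (-2*w^2 + 24*w + 15)/(4*w^4 + 8*w^3 + 16*w^2 + 12*w + 9)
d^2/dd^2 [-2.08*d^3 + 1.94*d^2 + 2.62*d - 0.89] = 3.88 - 12.48*d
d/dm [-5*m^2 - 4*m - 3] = -10*m - 4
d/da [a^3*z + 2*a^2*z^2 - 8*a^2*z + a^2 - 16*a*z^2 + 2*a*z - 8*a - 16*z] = 3*a^2*z + 4*a*z^2 - 16*a*z + 2*a - 16*z^2 + 2*z - 8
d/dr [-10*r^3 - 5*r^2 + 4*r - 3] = -30*r^2 - 10*r + 4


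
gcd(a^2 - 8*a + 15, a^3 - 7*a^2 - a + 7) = 1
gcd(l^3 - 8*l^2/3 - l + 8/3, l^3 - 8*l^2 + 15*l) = 1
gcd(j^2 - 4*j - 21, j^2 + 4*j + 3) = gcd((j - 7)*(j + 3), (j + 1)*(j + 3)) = j + 3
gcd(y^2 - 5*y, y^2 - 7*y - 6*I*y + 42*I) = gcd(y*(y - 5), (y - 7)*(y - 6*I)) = 1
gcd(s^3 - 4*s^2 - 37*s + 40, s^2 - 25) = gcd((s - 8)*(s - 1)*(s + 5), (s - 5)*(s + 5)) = s + 5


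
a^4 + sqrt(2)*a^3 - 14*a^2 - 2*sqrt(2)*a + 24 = (a - 2*sqrt(2))*(a - sqrt(2))*(a + sqrt(2))*(a + 3*sqrt(2))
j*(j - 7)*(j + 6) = j^3 - j^2 - 42*j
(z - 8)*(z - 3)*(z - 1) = z^3 - 12*z^2 + 35*z - 24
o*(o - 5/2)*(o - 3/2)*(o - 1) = o^4 - 5*o^3 + 31*o^2/4 - 15*o/4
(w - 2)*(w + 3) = w^2 + w - 6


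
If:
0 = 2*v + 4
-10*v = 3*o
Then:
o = 20/3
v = -2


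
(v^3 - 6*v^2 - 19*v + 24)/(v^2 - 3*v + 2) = (v^2 - 5*v - 24)/(v - 2)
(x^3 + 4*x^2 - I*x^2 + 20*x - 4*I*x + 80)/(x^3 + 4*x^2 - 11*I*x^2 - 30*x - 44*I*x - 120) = (x + 4*I)/(x - 6*I)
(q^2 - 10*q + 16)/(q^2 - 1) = (q^2 - 10*q + 16)/(q^2 - 1)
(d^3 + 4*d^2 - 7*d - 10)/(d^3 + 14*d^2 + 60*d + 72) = (d^3 + 4*d^2 - 7*d - 10)/(d^3 + 14*d^2 + 60*d + 72)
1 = 1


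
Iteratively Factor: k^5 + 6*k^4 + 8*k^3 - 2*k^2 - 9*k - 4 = (k + 1)*(k^4 + 5*k^3 + 3*k^2 - 5*k - 4) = (k + 1)*(k + 4)*(k^3 + k^2 - k - 1) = (k - 1)*(k + 1)*(k + 4)*(k^2 + 2*k + 1) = (k - 1)*(k + 1)^2*(k + 4)*(k + 1)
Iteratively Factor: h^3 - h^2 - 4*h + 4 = (h - 2)*(h^2 + h - 2) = (h - 2)*(h - 1)*(h + 2)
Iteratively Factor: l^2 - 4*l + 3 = (l - 1)*(l - 3)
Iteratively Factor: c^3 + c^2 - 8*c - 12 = (c + 2)*(c^2 - c - 6) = (c + 2)^2*(c - 3)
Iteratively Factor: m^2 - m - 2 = (m - 2)*(m + 1)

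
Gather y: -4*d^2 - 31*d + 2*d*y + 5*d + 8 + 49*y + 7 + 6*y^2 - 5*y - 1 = -4*d^2 - 26*d + 6*y^2 + y*(2*d + 44) + 14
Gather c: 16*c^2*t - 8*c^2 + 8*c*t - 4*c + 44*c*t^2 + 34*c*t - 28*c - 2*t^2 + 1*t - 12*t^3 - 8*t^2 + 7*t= c^2*(16*t - 8) + c*(44*t^2 + 42*t - 32) - 12*t^3 - 10*t^2 + 8*t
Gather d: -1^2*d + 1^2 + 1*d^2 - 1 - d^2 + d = 0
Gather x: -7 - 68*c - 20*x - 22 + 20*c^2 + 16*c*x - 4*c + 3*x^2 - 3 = 20*c^2 - 72*c + 3*x^2 + x*(16*c - 20) - 32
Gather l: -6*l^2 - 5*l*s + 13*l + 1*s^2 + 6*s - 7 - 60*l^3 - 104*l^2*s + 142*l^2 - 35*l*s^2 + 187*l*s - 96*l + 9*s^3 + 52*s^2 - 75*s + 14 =-60*l^3 + l^2*(136 - 104*s) + l*(-35*s^2 + 182*s - 83) + 9*s^3 + 53*s^2 - 69*s + 7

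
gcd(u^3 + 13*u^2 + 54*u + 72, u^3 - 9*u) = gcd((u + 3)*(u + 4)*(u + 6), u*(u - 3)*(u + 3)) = u + 3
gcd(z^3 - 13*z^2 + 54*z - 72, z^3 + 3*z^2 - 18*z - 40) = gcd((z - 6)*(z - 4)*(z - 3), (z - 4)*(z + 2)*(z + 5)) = z - 4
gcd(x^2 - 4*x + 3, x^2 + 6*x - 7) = x - 1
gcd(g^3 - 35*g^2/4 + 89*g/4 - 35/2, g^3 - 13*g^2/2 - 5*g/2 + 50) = g - 5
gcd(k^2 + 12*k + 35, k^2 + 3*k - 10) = k + 5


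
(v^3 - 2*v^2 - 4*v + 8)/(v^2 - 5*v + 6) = (v^2 - 4)/(v - 3)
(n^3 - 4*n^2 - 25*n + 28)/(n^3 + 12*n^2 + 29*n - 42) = (n^2 - 3*n - 28)/(n^2 + 13*n + 42)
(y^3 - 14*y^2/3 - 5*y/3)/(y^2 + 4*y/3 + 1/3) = y*(y - 5)/(y + 1)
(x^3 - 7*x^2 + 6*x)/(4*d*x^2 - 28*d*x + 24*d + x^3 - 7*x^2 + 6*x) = x/(4*d + x)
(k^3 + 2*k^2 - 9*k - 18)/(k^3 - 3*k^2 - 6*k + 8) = (k^2 - 9)/(k^2 - 5*k + 4)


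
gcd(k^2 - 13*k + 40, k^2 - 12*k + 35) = k - 5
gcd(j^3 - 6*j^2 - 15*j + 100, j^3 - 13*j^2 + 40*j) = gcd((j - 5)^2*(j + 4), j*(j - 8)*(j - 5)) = j - 5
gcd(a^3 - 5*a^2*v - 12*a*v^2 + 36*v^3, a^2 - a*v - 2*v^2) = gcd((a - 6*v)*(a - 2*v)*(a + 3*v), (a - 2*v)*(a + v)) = -a + 2*v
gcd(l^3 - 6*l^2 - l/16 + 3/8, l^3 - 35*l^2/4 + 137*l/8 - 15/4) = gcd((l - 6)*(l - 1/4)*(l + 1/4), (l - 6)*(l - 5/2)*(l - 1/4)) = l^2 - 25*l/4 + 3/2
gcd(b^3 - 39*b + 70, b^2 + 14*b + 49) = b + 7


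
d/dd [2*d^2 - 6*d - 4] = 4*d - 6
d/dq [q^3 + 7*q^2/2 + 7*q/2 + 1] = 3*q^2 + 7*q + 7/2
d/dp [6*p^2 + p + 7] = 12*p + 1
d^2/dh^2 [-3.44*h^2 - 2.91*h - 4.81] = -6.88000000000000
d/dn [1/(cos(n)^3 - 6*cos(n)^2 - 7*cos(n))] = (3*sin(n) - 7*sin(n)/cos(n)^2 - 12*tan(n))/(sin(n)^2 + 6*cos(n) + 6)^2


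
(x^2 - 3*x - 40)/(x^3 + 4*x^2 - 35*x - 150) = (x - 8)/(x^2 - x - 30)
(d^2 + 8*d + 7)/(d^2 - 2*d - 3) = (d + 7)/(d - 3)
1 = 1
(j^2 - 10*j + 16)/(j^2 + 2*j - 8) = (j - 8)/(j + 4)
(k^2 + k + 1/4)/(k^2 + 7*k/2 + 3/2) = (k + 1/2)/(k + 3)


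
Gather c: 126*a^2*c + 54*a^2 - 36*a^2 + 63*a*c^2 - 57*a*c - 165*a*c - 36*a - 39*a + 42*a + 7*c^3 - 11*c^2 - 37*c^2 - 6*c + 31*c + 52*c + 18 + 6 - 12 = 18*a^2 - 33*a + 7*c^3 + c^2*(63*a - 48) + c*(126*a^2 - 222*a + 77) + 12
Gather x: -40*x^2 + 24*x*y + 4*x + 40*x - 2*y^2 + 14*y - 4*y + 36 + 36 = -40*x^2 + x*(24*y + 44) - 2*y^2 + 10*y + 72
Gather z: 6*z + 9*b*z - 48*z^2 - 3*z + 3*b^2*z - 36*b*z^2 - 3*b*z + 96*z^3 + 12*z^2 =96*z^3 + z^2*(-36*b - 36) + z*(3*b^2 + 6*b + 3)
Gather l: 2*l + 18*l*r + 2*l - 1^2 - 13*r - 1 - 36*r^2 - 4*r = l*(18*r + 4) - 36*r^2 - 17*r - 2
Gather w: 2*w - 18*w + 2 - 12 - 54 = -16*w - 64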